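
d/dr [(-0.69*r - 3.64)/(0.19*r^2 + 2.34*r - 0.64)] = (0.1311*r^2 + 1.3832*r + 8.9592)/(0.0361*r^4 + 0.8892*r^3 + 5.2324*r^2 - 2.9952*r + 0.4096)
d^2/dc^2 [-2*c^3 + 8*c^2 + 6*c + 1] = 16 - 12*c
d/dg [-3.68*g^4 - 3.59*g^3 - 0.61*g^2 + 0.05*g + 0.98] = -14.72*g^3 - 10.77*g^2 - 1.22*g + 0.05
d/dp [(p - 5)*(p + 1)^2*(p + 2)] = 4*p^3 - 3*p^2 - 30*p - 23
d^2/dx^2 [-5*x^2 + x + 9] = -10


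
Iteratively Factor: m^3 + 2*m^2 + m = (m)*(m^2 + 2*m + 1) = m*(m + 1)*(m + 1)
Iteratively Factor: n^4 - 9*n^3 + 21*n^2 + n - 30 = (n + 1)*(n^3 - 10*n^2 + 31*n - 30) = (n - 2)*(n + 1)*(n^2 - 8*n + 15) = (n - 3)*(n - 2)*(n + 1)*(n - 5)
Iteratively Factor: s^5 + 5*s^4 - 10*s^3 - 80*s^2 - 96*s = (s + 4)*(s^4 + s^3 - 14*s^2 - 24*s) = (s + 2)*(s + 4)*(s^3 - s^2 - 12*s) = (s + 2)*(s + 3)*(s + 4)*(s^2 - 4*s) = (s - 4)*(s + 2)*(s + 3)*(s + 4)*(s)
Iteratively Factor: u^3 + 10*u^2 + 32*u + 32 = (u + 4)*(u^2 + 6*u + 8) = (u + 2)*(u + 4)*(u + 4)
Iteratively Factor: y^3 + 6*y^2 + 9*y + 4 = (y + 1)*(y^2 + 5*y + 4) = (y + 1)^2*(y + 4)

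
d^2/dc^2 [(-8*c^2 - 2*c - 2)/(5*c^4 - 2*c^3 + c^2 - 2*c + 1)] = 4*(-300*c^8 - 30*c^7 - 166*c^6 - 117*c^5 + 195*c^4 + 25*c^3 + 15*c^2 + 3*c - 9)/(125*c^12 - 150*c^11 + 135*c^10 - 218*c^9 + 222*c^8 - 150*c^7 + 127*c^6 - 102*c^5 + 54*c^4 - 26*c^3 + 15*c^2 - 6*c + 1)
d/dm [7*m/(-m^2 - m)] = 7/(m + 1)^2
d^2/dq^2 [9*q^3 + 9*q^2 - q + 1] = 54*q + 18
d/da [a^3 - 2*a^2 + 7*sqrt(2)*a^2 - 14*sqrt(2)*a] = 3*a^2 - 4*a + 14*sqrt(2)*a - 14*sqrt(2)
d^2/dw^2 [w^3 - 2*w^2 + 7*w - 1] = 6*w - 4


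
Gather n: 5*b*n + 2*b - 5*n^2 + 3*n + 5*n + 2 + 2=2*b - 5*n^2 + n*(5*b + 8) + 4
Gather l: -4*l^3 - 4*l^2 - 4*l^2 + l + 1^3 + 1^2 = -4*l^3 - 8*l^2 + l + 2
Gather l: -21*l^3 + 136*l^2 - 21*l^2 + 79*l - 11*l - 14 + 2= -21*l^3 + 115*l^2 + 68*l - 12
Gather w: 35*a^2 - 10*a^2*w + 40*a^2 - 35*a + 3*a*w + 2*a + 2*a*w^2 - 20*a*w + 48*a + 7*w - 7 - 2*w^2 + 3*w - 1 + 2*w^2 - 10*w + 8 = 75*a^2 + 2*a*w^2 + 15*a + w*(-10*a^2 - 17*a)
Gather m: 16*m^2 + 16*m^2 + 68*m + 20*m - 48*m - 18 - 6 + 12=32*m^2 + 40*m - 12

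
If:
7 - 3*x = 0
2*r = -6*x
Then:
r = -7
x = 7/3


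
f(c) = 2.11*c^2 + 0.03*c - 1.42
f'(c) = 4.22*c + 0.03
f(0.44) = -1.00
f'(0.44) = 1.89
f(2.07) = 7.68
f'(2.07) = 8.77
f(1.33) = 2.35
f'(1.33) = 5.64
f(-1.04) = 0.83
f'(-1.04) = -4.36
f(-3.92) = 30.89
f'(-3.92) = -16.51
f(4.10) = 34.17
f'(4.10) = 17.33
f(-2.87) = 15.87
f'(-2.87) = -12.08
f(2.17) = 8.58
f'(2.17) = 9.19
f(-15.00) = 472.88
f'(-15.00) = -63.27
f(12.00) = 302.78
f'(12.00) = 50.67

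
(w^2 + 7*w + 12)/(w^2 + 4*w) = (w + 3)/w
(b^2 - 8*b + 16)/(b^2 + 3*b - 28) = (b - 4)/(b + 7)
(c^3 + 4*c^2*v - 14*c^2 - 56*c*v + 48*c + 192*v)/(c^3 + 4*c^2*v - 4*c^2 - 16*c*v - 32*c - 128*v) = (c - 6)/(c + 4)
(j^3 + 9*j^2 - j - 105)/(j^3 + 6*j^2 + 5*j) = (j^2 + 4*j - 21)/(j*(j + 1))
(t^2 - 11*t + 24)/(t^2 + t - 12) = (t - 8)/(t + 4)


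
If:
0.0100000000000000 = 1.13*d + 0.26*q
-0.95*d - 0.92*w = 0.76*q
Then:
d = 0.390977443609023*w + 0.0124223602484472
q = -1.69924812030075*w - 0.015527950310559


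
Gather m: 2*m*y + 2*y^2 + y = 2*m*y + 2*y^2 + y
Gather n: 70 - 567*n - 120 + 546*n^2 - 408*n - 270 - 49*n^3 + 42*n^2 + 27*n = -49*n^3 + 588*n^2 - 948*n - 320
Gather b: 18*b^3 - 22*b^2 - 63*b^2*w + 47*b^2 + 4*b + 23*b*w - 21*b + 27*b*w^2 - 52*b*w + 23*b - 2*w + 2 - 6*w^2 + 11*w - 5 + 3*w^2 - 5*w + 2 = 18*b^3 + b^2*(25 - 63*w) + b*(27*w^2 - 29*w + 6) - 3*w^2 + 4*w - 1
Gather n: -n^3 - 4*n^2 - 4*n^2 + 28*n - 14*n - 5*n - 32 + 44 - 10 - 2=-n^3 - 8*n^2 + 9*n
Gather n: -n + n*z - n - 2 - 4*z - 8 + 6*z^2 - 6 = n*(z - 2) + 6*z^2 - 4*z - 16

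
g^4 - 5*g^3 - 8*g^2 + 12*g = g*(g - 6)*(g - 1)*(g + 2)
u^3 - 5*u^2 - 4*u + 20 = (u - 5)*(u - 2)*(u + 2)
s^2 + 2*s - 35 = (s - 5)*(s + 7)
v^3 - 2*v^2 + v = v*(v - 1)^2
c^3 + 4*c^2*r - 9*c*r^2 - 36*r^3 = (c - 3*r)*(c + 3*r)*(c + 4*r)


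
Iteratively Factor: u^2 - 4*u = (u - 4)*(u)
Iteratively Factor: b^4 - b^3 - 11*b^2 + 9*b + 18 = (b - 3)*(b^3 + 2*b^2 - 5*b - 6) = (b - 3)*(b + 1)*(b^2 + b - 6) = (b - 3)*(b - 2)*(b + 1)*(b + 3)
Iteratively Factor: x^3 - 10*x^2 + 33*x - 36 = (x - 3)*(x^2 - 7*x + 12) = (x - 3)^2*(x - 4)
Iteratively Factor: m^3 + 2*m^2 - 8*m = (m - 2)*(m^2 + 4*m) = m*(m - 2)*(m + 4)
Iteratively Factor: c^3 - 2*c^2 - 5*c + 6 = (c + 2)*(c^2 - 4*c + 3) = (c - 1)*(c + 2)*(c - 3)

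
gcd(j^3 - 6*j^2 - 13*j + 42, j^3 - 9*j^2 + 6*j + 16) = j - 2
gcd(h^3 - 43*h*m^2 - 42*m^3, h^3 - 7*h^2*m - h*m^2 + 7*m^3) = h^2 - 6*h*m - 7*m^2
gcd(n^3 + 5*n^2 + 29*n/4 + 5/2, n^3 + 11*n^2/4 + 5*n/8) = n + 5/2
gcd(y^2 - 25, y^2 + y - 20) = y + 5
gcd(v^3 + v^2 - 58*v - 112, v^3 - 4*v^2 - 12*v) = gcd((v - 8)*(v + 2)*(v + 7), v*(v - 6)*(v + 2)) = v + 2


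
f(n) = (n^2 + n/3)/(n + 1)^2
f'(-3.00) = 0.58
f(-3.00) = 2.00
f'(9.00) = 0.02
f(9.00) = 0.84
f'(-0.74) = -51.21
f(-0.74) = 4.45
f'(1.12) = 0.23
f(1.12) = 0.36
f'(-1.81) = 5.05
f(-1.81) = 4.07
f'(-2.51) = 1.12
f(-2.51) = 2.40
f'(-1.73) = 6.55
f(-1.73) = 4.53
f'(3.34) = 0.07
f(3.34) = 0.65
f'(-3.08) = 0.53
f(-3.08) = 1.96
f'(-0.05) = 0.29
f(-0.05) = -0.02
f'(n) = (2*n + 1/3)/(n + 1)^2 - 2*(n^2 + n/3)/(n + 1)^3 = (5*n + 1)/(3*(n^3 + 3*n^2 + 3*n + 1))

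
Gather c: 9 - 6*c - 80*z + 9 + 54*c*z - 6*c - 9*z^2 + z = c*(54*z - 12) - 9*z^2 - 79*z + 18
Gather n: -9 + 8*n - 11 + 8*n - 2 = 16*n - 22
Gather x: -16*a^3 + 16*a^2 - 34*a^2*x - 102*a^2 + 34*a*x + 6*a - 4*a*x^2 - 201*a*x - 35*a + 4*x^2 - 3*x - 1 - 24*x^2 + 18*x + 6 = -16*a^3 - 86*a^2 - 29*a + x^2*(-4*a - 20) + x*(-34*a^2 - 167*a + 15) + 5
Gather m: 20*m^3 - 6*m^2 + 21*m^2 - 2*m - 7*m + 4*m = 20*m^3 + 15*m^2 - 5*m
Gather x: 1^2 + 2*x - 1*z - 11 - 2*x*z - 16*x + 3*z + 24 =x*(-2*z - 14) + 2*z + 14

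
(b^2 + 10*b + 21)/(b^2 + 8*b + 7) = (b + 3)/(b + 1)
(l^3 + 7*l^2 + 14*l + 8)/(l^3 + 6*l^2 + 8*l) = (l + 1)/l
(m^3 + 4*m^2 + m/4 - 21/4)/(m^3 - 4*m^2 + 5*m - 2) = (m^2 + 5*m + 21/4)/(m^2 - 3*m + 2)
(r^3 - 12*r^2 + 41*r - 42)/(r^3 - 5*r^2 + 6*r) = (r - 7)/r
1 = 1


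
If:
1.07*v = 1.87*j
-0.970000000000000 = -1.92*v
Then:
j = 0.29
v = 0.51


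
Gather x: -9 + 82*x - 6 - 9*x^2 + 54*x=-9*x^2 + 136*x - 15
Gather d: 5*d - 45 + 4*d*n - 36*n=d*(4*n + 5) - 36*n - 45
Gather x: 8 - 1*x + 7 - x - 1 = 14 - 2*x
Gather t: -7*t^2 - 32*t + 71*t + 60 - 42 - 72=-7*t^2 + 39*t - 54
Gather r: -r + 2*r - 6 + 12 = r + 6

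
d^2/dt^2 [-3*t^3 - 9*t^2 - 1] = -18*t - 18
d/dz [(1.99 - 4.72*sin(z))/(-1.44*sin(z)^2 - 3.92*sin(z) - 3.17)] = (-6.7968*sin(z)^2 + 5.7312*sin(z) + 22.7632)*cos(z)/(2.0736*sin(z)^4 + 11.2896*sin(z)^3 + 24.496*sin(z)^2 + 24.8528*sin(z) + 10.0489)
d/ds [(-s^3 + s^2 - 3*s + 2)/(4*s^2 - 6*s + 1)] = (-4*s^4 + 12*s^3 + 3*s^2 - 14*s + 9)/(16*s^4 - 48*s^3 + 44*s^2 - 12*s + 1)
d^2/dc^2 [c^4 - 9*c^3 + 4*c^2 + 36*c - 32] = 12*c^2 - 54*c + 8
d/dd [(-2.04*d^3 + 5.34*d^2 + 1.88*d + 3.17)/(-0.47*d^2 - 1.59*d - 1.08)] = (0.9588*d^4 + 6.4872*d^3 - 0.997400000000001*d^2 - 8.5546*d + 3.0099)/(0.2209*d^4 + 1.4946*d^3 + 3.5433*d^2 + 3.4344*d + 1.1664)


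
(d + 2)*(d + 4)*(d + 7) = d^3 + 13*d^2 + 50*d + 56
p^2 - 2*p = p*(p - 2)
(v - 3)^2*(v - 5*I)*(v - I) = v^4 - 6*v^3 - 6*I*v^3 + 4*v^2 + 36*I*v^2 + 30*v - 54*I*v - 45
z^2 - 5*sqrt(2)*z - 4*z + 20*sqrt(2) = (z - 4)*(z - 5*sqrt(2))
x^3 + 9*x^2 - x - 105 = (x - 3)*(x + 5)*(x + 7)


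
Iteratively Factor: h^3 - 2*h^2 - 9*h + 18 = (h - 3)*(h^2 + h - 6) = (h - 3)*(h + 3)*(h - 2)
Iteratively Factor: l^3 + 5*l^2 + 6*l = (l)*(l^2 + 5*l + 6) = l*(l + 2)*(l + 3)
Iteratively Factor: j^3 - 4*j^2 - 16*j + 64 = (j - 4)*(j^2 - 16) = (j - 4)^2*(j + 4)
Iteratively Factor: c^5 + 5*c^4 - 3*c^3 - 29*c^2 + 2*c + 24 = (c - 2)*(c^4 + 7*c^3 + 11*c^2 - 7*c - 12) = (c - 2)*(c + 1)*(c^3 + 6*c^2 + 5*c - 12) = (c - 2)*(c + 1)*(c + 3)*(c^2 + 3*c - 4) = (c - 2)*(c + 1)*(c + 3)*(c + 4)*(c - 1)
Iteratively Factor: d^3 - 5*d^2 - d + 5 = (d + 1)*(d^2 - 6*d + 5) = (d - 5)*(d + 1)*(d - 1)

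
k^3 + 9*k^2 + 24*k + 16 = (k + 1)*(k + 4)^2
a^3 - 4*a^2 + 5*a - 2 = (a - 2)*(a - 1)^2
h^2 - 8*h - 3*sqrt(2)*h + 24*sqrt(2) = (h - 8)*(h - 3*sqrt(2))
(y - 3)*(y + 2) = y^2 - y - 6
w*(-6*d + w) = -6*d*w + w^2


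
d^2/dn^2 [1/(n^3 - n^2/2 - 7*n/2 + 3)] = 4*((1 - 6*n)*(2*n^3 - n^2 - 7*n + 6) + (-6*n^2 + 2*n + 7)^2)/(2*n^3 - n^2 - 7*n + 6)^3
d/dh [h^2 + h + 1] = 2*h + 1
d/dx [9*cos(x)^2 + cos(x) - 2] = -(18*cos(x) + 1)*sin(x)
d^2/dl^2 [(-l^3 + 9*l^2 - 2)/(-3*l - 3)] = 2*(l^3 + 3*l^2 + 3*l - 7)/(3*(l^3 + 3*l^2 + 3*l + 1))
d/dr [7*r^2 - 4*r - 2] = 14*r - 4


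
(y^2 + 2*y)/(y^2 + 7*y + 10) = y/(y + 5)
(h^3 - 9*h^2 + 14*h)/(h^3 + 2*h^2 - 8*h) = (h - 7)/(h + 4)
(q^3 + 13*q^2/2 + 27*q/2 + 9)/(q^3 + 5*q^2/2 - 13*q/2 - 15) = (2*q + 3)/(2*q - 5)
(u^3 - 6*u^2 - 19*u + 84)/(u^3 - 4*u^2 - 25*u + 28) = (u - 3)/(u - 1)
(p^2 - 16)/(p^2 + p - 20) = (p + 4)/(p + 5)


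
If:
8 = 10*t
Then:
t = 4/5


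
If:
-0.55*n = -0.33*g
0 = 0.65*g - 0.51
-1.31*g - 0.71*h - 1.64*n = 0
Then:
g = 0.78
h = -2.54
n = 0.47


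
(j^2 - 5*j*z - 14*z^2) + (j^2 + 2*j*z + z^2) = 2*j^2 - 3*j*z - 13*z^2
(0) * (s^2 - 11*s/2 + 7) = 0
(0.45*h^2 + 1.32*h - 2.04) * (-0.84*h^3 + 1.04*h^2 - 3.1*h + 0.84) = -0.378*h^5 - 0.6408*h^4 + 1.6914*h^3 - 5.8356*h^2 + 7.4328*h - 1.7136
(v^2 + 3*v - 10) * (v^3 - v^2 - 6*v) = v^5 + 2*v^4 - 19*v^3 - 8*v^2 + 60*v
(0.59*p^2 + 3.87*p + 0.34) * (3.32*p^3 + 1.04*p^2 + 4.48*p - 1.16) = 1.9588*p^5 + 13.462*p^4 + 7.7968*p^3 + 17.0068*p^2 - 2.966*p - 0.3944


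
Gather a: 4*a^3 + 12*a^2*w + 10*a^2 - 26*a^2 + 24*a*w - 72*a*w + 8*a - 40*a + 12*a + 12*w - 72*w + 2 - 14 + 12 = 4*a^3 + a^2*(12*w - 16) + a*(-48*w - 20) - 60*w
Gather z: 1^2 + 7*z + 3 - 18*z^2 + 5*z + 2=-18*z^2 + 12*z + 6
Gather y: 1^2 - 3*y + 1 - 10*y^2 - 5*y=-10*y^2 - 8*y + 2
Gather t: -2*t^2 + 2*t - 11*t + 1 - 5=-2*t^2 - 9*t - 4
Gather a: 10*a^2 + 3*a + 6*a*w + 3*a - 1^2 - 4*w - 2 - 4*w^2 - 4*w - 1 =10*a^2 + a*(6*w + 6) - 4*w^2 - 8*w - 4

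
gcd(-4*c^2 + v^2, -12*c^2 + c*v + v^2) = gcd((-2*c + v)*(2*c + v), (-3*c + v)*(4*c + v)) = 1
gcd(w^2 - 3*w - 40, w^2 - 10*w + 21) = 1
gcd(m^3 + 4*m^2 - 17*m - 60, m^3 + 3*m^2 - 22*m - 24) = m - 4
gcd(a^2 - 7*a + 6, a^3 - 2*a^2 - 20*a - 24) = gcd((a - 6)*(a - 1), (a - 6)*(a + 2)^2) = a - 6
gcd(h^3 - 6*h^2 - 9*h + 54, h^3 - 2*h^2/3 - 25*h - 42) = h^2 - 3*h - 18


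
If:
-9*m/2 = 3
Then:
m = -2/3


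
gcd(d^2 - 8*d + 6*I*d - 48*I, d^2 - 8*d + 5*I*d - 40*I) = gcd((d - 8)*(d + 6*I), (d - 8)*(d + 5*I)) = d - 8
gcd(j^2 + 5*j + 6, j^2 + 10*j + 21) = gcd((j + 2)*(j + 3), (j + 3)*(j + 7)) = j + 3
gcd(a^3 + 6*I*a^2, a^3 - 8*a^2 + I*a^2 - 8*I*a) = a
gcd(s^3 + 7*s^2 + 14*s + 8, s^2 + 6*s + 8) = s^2 + 6*s + 8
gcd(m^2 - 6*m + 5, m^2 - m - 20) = m - 5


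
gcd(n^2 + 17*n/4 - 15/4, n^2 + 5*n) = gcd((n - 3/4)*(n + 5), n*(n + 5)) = n + 5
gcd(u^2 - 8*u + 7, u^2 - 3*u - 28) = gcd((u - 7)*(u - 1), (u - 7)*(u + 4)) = u - 7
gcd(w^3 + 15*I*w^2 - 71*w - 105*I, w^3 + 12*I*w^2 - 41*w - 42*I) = w^2 + 10*I*w - 21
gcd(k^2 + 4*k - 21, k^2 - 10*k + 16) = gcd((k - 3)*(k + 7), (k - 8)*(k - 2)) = 1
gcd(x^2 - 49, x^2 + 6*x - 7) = x + 7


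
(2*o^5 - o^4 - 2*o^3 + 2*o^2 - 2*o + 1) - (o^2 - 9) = 2*o^5 - o^4 - 2*o^3 + o^2 - 2*o + 10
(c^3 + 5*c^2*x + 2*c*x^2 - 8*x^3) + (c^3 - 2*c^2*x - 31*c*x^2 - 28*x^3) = 2*c^3 + 3*c^2*x - 29*c*x^2 - 36*x^3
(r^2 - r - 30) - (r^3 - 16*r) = -r^3 + r^2 + 15*r - 30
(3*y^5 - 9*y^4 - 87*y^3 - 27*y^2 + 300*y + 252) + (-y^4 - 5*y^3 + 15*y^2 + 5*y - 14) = 3*y^5 - 10*y^4 - 92*y^3 - 12*y^2 + 305*y + 238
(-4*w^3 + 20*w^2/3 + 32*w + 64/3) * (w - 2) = -4*w^4 + 44*w^3/3 + 56*w^2/3 - 128*w/3 - 128/3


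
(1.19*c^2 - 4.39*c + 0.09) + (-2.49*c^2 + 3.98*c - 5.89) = -1.3*c^2 - 0.41*c - 5.8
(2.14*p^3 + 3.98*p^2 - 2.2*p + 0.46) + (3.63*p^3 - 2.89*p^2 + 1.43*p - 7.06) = 5.77*p^3 + 1.09*p^2 - 0.77*p - 6.6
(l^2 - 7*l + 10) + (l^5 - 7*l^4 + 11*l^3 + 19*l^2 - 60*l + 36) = l^5 - 7*l^4 + 11*l^3 + 20*l^2 - 67*l + 46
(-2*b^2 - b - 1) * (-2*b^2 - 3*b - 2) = 4*b^4 + 8*b^3 + 9*b^2 + 5*b + 2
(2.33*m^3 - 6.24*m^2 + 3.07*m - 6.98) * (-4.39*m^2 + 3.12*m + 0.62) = -10.2287*m^5 + 34.6632*m^4 - 31.5015*m^3 + 36.3518*m^2 - 19.8742*m - 4.3276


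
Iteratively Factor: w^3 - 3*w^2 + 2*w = (w - 1)*(w^2 - 2*w) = w*(w - 1)*(w - 2)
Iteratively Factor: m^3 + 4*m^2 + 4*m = (m)*(m^2 + 4*m + 4) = m*(m + 2)*(m + 2)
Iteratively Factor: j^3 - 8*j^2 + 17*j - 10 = (j - 2)*(j^2 - 6*j + 5) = (j - 2)*(j - 1)*(j - 5)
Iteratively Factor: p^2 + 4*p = (p + 4)*(p)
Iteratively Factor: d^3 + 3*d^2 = (d + 3)*(d^2) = d*(d + 3)*(d)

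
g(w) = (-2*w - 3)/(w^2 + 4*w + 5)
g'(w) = (-2*w - 4)*(-2*w - 3)/(w^2 + 4*w + 5)^2 - 2/(w^2 + 4*w + 5)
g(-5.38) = 0.62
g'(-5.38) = 0.18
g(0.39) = -0.56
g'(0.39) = 0.10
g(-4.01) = 1.00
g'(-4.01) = 0.40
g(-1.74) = 0.45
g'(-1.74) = -2.09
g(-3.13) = 1.43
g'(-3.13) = 0.54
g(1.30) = -0.47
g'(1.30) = 0.09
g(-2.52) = 1.61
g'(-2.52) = -0.26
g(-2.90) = 1.55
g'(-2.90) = 0.43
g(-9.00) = 0.30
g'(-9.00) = 0.04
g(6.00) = -0.23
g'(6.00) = 0.03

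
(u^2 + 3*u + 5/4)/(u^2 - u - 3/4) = (2*u + 5)/(2*u - 3)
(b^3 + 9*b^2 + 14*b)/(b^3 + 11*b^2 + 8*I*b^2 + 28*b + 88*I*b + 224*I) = b*(b + 2)/(b^2 + 4*b*(1 + 2*I) + 32*I)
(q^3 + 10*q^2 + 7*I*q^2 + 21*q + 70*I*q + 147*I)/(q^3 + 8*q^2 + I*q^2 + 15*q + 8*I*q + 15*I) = (q^2 + 7*q*(1 + I) + 49*I)/(q^2 + q*(5 + I) + 5*I)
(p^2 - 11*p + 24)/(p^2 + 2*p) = (p^2 - 11*p + 24)/(p*(p + 2))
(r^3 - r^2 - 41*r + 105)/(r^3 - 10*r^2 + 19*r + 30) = (r^2 + 4*r - 21)/(r^2 - 5*r - 6)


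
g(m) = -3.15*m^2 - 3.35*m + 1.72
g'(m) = -6.3*m - 3.35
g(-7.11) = -133.70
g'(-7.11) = 41.44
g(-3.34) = -22.23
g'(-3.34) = 17.69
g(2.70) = -30.29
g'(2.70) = -20.36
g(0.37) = 0.05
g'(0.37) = -5.68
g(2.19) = -20.72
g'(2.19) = -17.15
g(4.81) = -87.27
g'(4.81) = -33.65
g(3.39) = -45.84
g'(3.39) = -24.71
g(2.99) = -36.46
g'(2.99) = -22.19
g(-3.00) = -16.58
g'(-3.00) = 15.55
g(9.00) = -283.58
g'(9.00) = -60.05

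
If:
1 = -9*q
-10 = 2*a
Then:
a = -5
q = -1/9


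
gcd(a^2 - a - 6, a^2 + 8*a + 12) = a + 2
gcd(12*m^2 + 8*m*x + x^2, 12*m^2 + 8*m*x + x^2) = 12*m^2 + 8*m*x + x^2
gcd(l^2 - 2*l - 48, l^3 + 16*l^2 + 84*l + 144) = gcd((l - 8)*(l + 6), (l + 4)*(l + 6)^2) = l + 6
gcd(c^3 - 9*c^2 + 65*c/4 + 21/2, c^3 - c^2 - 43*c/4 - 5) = c + 1/2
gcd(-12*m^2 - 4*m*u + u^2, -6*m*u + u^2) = -6*m + u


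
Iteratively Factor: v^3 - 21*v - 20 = (v + 1)*(v^2 - v - 20) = (v - 5)*(v + 1)*(v + 4)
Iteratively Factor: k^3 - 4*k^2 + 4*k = (k)*(k^2 - 4*k + 4) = k*(k - 2)*(k - 2)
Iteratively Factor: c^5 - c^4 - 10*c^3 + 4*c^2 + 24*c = (c + 2)*(c^4 - 3*c^3 - 4*c^2 + 12*c) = (c - 3)*(c + 2)*(c^3 - 4*c) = c*(c - 3)*(c + 2)*(c^2 - 4) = c*(c - 3)*(c - 2)*(c + 2)*(c + 2)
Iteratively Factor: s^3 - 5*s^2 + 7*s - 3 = (s - 3)*(s^2 - 2*s + 1) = (s - 3)*(s - 1)*(s - 1)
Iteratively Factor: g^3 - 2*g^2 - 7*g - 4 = (g - 4)*(g^2 + 2*g + 1) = (g - 4)*(g + 1)*(g + 1)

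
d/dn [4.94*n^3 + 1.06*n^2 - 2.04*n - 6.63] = 14.82*n^2 + 2.12*n - 2.04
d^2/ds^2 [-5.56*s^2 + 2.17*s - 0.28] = -11.1200000000000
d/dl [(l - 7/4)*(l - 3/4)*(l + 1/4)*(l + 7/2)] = 4*l^3 + 15*l^2/4 - 115*l/8 + 175/64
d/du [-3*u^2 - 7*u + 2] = -6*u - 7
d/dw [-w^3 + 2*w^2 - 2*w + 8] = -3*w^2 + 4*w - 2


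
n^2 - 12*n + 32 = (n - 8)*(n - 4)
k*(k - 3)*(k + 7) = k^3 + 4*k^2 - 21*k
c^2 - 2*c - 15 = (c - 5)*(c + 3)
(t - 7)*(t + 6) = t^2 - t - 42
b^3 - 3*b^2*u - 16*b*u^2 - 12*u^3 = (b - 6*u)*(b + u)*(b + 2*u)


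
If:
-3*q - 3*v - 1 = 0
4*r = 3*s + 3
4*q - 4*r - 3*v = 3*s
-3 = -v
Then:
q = -10/3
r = -29/12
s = -38/9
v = 3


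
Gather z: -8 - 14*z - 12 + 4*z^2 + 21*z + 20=4*z^2 + 7*z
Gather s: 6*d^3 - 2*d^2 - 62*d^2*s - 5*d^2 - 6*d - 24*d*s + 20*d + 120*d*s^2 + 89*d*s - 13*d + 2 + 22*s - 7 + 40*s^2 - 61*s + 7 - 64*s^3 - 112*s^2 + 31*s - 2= 6*d^3 - 7*d^2 + d - 64*s^3 + s^2*(120*d - 72) + s*(-62*d^2 + 65*d - 8)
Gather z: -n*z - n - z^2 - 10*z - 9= -n - z^2 + z*(-n - 10) - 9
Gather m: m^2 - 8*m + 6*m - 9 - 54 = m^2 - 2*m - 63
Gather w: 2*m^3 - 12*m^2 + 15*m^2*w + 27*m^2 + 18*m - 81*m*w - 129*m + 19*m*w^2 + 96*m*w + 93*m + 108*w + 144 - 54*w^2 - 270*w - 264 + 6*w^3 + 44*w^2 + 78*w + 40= 2*m^3 + 15*m^2 - 18*m + 6*w^3 + w^2*(19*m - 10) + w*(15*m^2 + 15*m - 84) - 80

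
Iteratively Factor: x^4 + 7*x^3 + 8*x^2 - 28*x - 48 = (x - 2)*(x^3 + 9*x^2 + 26*x + 24) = (x - 2)*(x + 4)*(x^2 + 5*x + 6) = (x - 2)*(x + 2)*(x + 4)*(x + 3)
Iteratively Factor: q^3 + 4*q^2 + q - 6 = (q + 3)*(q^2 + q - 2) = (q - 1)*(q + 3)*(q + 2)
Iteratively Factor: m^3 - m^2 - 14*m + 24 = (m + 4)*(m^2 - 5*m + 6) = (m - 3)*(m + 4)*(m - 2)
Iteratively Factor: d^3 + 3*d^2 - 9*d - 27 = (d + 3)*(d^2 - 9) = (d - 3)*(d + 3)*(d + 3)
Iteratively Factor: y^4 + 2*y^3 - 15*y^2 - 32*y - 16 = (y + 4)*(y^3 - 2*y^2 - 7*y - 4) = (y + 1)*(y + 4)*(y^2 - 3*y - 4) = (y - 4)*(y + 1)*(y + 4)*(y + 1)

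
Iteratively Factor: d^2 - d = (d)*(d - 1)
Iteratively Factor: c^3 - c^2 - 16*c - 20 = (c + 2)*(c^2 - 3*c - 10) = (c - 5)*(c + 2)*(c + 2)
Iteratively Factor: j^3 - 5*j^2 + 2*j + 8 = (j - 2)*(j^2 - 3*j - 4) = (j - 4)*(j - 2)*(j + 1)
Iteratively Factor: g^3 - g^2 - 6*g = (g)*(g^2 - g - 6) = g*(g + 2)*(g - 3)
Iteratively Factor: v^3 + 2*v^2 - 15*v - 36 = (v + 3)*(v^2 - v - 12) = (v - 4)*(v + 3)*(v + 3)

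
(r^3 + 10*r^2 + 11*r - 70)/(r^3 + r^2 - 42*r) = (r^2 + 3*r - 10)/(r*(r - 6))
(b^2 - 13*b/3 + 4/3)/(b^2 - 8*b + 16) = (b - 1/3)/(b - 4)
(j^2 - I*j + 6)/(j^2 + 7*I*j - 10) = (j - 3*I)/(j + 5*I)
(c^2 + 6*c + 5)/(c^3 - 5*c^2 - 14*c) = (c^2 + 6*c + 5)/(c*(c^2 - 5*c - 14))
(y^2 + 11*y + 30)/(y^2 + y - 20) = (y + 6)/(y - 4)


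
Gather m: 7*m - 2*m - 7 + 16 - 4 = 5*m + 5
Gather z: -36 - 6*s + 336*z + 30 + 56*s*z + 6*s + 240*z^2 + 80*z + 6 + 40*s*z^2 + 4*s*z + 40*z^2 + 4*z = z^2*(40*s + 280) + z*(60*s + 420)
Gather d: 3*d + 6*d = 9*d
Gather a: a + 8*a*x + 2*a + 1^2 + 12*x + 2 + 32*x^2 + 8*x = a*(8*x + 3) + 32*x^2 + 20*x + 3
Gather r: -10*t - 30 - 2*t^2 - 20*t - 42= -2*t^2 - 30*t - 72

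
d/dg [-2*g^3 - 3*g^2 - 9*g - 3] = -6*g^2 - 6*g - 9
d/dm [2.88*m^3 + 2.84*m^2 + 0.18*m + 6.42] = 8.64*m^2 + 5.68*m + 0.18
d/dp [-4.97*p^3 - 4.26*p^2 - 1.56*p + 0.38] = -14.91*p^2 - 8.52*p - 1.56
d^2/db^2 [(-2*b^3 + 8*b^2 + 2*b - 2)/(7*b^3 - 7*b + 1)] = 8*(98*b^6 + 168*b^4 - 98*b^3 + 63*b^2 + 9*b - 19)/(343*b^9 - 1029*b^7 + 147*b^6 + 1029*b^5 - 294*b^4 - 322*b^3 + 147*b^2 - 21*b + 1)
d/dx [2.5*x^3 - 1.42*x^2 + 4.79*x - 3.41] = 7.5*x^2 - 2.84*x + 4.79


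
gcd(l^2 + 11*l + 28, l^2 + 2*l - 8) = l + 4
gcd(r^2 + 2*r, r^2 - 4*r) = r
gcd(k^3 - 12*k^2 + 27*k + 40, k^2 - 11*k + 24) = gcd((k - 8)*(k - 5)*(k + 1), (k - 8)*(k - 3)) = k - 8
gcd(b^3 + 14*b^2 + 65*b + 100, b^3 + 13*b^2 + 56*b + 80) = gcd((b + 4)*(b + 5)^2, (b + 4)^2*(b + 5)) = b^2 + 9*b + 20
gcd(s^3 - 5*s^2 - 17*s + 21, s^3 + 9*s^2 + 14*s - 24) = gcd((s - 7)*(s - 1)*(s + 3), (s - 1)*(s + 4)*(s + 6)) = s - 1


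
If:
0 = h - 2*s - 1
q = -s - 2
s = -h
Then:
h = 1/3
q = -5/3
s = -1/3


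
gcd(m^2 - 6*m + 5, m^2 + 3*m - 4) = m - 1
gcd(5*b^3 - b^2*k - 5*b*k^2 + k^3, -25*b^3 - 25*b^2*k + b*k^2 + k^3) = 5*b^2 + 4*b*k - k^2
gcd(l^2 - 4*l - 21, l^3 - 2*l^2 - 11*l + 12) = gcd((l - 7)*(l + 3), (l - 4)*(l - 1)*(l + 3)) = l + 3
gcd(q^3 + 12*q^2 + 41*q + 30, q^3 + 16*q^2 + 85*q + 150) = q^2 + 11*q + 30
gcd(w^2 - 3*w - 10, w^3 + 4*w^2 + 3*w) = 1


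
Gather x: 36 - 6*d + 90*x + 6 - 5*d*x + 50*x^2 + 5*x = -6*d + 50*x^2 + x*(95 - 5*d) + 42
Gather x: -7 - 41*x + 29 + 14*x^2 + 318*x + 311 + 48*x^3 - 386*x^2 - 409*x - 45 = 48*x^3 - 372*x^2 - 132*x + 288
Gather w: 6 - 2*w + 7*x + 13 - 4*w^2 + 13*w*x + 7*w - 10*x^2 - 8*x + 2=-4*w^2 + w*(13*x + 5) - 10*x^2 - x + 21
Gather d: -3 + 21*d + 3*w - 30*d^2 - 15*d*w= -30*d^2 + d*(21 - 15*w) + 3*w - 3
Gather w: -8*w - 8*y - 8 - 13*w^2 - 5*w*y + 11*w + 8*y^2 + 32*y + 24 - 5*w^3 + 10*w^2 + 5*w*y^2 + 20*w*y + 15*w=-5*w^3 - 3*w^2 + w*(5*y^2 + 15*y + 18) + 8*y^2 + 24*y + 16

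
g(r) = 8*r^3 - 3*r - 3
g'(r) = 24*r^2 - 3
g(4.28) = 611.38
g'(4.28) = 436.64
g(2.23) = 79.03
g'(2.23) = 116.35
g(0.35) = -3.71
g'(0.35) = -0.06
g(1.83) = 40.54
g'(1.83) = 77.37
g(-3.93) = -476.80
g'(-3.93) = 367.68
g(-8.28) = -4519.47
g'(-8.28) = 1642.40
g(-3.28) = -275.46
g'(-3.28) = 255.20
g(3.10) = 226.03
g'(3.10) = 227.64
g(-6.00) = -1713.00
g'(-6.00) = 861.00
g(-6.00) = -1713.00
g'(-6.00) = 861.00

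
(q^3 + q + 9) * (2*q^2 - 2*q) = 2*q^5 - 2*q^4 + 2*q^3 + 16*q^2 - 18*q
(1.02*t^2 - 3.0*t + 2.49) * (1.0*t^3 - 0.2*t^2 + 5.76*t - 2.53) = 1.02*t^5 - 3.204*t^4 + 8.9652*t^3 - 20.3586*t^2 + 21.9324*t - 6.2997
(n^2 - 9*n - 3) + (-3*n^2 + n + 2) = -2*n^2 - 8*n - 1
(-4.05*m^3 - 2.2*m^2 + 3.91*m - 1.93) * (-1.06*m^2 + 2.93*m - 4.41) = 4.293*m^5 - 9.5345*m^4 + 7.2699*m^3 + 23.2041*m^2 - 22.898*m + 8.5113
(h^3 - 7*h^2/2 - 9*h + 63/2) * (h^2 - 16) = h^5 - 7*h^4/2 - 25*h^3 + 175*h^2/2 + 144*h - 504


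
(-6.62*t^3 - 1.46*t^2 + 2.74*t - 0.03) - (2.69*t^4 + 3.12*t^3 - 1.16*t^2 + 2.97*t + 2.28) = -2.69*t^4 - 9.74*t^3 - 0.3*t^2 - 0.23*t - 2.31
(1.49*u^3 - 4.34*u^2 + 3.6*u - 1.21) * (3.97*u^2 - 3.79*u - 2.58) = 5.9153*u^5 - 22.8769*u^4 + 26.8964*u^3 - 7.2505*u^2 - 4.7021*u + 3.1218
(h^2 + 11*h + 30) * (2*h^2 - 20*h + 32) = 2*h^4 + 2*h^3 - 128*h^2 - 248*h + 960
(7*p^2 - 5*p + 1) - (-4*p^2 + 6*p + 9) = 11*p^2 - 11*p - 8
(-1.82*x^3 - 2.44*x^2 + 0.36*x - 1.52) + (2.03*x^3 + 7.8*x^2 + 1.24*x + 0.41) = 0.21*x^3 + 5.36*x^2 + 1.6*x - 1.11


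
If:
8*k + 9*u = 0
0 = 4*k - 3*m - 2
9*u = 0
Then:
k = 0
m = -2/3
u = 0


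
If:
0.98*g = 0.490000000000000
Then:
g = 0.50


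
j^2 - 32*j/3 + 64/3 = (j - 8)*(j - 8/3)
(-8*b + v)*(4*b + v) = -32*b^2 - 4*b*v + v^2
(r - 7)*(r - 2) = r^2 - 9*r + 14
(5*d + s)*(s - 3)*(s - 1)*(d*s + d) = 5*d^2*s^3 - 15*d^2*s^2 - 5*d^2*s + 15*d^2 + d*s^4 - 3*d*s^3 - d*s^2 + 3*d*s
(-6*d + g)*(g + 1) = -6*d*g - 6*d + g^2 + g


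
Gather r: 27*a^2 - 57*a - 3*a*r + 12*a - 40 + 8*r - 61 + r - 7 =27*a^2 - 45*a + r*(9 - 3*a) - 108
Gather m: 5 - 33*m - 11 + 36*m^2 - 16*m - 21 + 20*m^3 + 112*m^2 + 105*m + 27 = 20*m^3 + 148*m^2 + 56*m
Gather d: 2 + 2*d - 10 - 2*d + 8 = 0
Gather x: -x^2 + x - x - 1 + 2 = 1 - x^2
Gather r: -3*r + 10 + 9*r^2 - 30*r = 9*r^2 - 33*r + 10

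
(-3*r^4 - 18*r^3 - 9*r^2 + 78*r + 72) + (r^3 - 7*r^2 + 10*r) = -3*r^4 - 17*r^3 - 16*r^2 + 88*r + 72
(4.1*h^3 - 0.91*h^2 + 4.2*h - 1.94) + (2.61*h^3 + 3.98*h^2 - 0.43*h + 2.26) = 6.71*h^3 + 3.07*h^2 + 3.77*h + 0.32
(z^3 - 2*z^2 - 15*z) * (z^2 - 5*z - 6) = z^5 - 7*z^4 - 11*z^3 + 87*z^2 + 90*z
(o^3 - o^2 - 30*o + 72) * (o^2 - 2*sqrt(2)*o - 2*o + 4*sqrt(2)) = o^5 - 3*o^4 - 2*sqrt(2)*o^4 - 28*o^3 + 6*sqrt(2)*o^3 + 56*sqrt(2)*o^2 + 132*o^2 - 264*sqrt(2)*o - 144*o + 288*sqrt(2)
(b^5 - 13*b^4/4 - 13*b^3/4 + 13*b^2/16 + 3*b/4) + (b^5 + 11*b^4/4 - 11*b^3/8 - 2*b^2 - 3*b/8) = 2*b^5 - b^4/2 - 37*b^3/8 - 19*b^2/16 + 3*b/8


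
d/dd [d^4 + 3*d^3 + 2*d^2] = d*(4*d^2 + 9*d + 4)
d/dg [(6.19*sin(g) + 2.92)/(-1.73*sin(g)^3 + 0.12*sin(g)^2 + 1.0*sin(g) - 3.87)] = (21.4174*sin(g)^3 + 14.412*sin(g)^2 - 0.7008*sin(g) - 26.8753)*cos(g)/(2.9929*sin(g)^6 - 0.4152*sin(g)^5 - 3.4456*sin(g)^4 + 13.6302*sin(g)^3 + 0.0712*sin(g)^2 - 7.74*sin(g) + 14.9769)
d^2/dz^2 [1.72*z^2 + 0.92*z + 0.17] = 3.44000000000000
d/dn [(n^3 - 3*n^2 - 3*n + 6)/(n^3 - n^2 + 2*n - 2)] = (2*n^4 + 10*n^3 - 33*n^2 + 24*n - 6)/(n^6 - 2*n^5 + 5*n^4 - 8*n^3 + 8*n^2 - 8*n + 4)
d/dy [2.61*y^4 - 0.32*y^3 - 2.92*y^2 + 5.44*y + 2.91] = 10.44*y^3 - 0.96*y^2 - 5.84*y + 5.44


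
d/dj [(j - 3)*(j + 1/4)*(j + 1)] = 3*j^2 - 7*j/2 - 7/2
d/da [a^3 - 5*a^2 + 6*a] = 3*a^2 - 10*a + 6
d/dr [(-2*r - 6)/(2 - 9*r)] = -58/(9*r - 2)^2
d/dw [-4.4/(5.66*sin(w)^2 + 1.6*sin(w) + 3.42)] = (49.808*sin(w) + 7.04)*cos(w)/(5.66*sin(w)^2 + 1.6*sin(w) + 3.42)^2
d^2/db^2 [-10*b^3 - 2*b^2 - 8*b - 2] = -60*b - 4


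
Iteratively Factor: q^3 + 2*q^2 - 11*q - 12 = (q - 3)*(q^2 + 5*q + 4) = (q - 3)*(q + 1)*(q + 4)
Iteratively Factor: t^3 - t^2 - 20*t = (t + 4)*(t^2 - 5*t) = t*(t + 4)*(t - 5)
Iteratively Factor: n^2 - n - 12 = (n + 3)*(n - 4)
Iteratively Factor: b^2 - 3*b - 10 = (b - 5)*(b + 2)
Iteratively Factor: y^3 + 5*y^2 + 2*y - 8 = (y + 4)*(y^2 + y - 2) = (y + 2)*(y + 4)*(y - 1)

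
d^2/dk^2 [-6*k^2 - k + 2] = -12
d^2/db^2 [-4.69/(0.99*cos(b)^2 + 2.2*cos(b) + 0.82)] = (18.386676*(1 - cos(b)^2)^2 + 30.64446*cos(b)^3 + 16.66357*cos(b)^2 - 69.74968*cos(b) - 56.171192)/(0.99*cos(b)^2 + 2.2*cos(b) + 0.82)^3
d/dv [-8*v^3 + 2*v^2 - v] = -24*v^2 + 4*v - 1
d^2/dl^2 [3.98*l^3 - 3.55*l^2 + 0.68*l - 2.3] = 23.88*l - 7.1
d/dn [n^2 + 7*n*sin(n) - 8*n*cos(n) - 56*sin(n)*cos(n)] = 8*n*sin(n) + 7*n*cos(n) + 2*n + 7*sin(n) - 8*cos(n) - 56*cos(2*n)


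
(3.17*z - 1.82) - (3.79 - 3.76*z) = 6.93*z - 5.61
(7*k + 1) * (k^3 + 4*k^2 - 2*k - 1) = 7*k^4 + 29*k^3 - 10*k^2 - 9*k - 1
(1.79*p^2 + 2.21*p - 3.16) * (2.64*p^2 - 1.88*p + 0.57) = 4.7256*p^4 + 2.4692*p^3 - 11.4769*p^2 + 7.2005*p - 1.8012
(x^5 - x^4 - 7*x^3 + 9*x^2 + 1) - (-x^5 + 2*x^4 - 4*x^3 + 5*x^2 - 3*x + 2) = 2*x^5 - 3*x^4 - 3*x^3 + 4*x^2 + 3*x - 1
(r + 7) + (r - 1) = 2*r + 6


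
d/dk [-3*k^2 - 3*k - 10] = -6*k - 3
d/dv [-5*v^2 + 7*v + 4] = 7 - 10*v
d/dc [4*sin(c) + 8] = 4*cos(c)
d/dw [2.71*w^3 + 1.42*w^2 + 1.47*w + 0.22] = 8.13*w^2 + 2.84*w + 1.47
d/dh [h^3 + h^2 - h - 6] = 3*h^2 + 2*h - 1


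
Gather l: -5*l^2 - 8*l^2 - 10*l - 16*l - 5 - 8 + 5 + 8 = -13*l^2 - 26*l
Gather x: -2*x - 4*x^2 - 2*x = -4*x^2 - 4*x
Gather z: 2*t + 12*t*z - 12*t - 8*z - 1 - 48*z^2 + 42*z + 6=-10*t - 48*z^2 + z*(12*t + 34) + 5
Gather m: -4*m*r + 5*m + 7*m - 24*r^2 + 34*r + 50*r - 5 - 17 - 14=m*(12 - 4*r) - 24*r^2 + 84*r - 36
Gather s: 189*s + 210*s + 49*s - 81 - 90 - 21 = 448*s - 192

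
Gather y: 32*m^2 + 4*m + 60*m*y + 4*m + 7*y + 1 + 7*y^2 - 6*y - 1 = 32*m^2 + 8*m + 7*y^2 + y*(60*m + 1)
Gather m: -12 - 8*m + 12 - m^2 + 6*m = -m^2 - 2*m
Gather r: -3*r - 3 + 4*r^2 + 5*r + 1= 4*r^2 + 2*r - 2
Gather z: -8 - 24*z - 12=-24*z - 20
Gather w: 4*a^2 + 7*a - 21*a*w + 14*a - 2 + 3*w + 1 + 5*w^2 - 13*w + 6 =4*a^2 + 21*a + 5*w^2 + w*(-21*a - 10) + 5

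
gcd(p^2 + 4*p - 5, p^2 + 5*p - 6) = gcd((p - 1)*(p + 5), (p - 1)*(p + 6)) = p - 1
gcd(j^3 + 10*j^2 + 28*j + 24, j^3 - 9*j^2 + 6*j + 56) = j + 2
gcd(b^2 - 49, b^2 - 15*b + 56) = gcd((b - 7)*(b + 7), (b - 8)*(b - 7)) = b - 7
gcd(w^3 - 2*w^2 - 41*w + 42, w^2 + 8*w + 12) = w + 6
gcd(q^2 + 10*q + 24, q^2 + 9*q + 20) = q + 4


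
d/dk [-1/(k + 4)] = (k + 4)^(-2)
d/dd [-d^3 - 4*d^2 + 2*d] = -3*d^2 - 8*d + 2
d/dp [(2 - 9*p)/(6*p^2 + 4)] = 3*(9*p^2 - 4*p - 6)/(2*(9*p^4 + 12*p^2 + 4))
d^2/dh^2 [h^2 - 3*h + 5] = 2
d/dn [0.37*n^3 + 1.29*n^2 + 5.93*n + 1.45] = 1.11*n^2 + 2.58*n + 5.93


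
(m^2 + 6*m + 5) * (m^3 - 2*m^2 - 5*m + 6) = m^5 + 4*m^4 - 12*m^3 - 34*m^2 + 11*m + 30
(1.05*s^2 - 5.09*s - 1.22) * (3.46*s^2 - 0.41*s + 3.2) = 3.633*s^4 - 18.0419*s^3 + 1.2257*s^2 - 15.7878*s - 3.904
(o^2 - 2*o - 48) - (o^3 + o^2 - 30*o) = -o^3 + 28*o - 48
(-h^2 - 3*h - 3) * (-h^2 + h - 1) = h^4 + 2*h^3 + h^2 + 3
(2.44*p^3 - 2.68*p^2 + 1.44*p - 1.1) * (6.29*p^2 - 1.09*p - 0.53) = 15.3476*p^5 - 19.5168*p^4 + 10.6856*p^3 - 7.0682*p^2 + 0.4358*p + 0.583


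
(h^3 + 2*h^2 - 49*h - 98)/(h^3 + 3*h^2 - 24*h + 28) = (h^2 - 5*h - 14)/(h^2 - 4*h + 4)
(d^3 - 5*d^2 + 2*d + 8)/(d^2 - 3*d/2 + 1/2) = 2*(d^3 - 5*d^2 + 2*d + 8)/(2*d^2 - 3*d + 1)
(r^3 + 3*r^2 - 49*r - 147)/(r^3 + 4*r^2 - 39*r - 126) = (r - 7)/(r - 6)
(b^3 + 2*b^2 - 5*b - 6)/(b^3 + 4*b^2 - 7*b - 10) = (b + 3)/(b + 5)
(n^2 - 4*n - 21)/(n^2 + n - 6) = (n - 7)/(n - 2)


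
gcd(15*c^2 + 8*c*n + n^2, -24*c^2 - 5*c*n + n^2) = 3*c + n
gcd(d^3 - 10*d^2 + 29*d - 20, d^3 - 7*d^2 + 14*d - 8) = d^2 - 5*d + 4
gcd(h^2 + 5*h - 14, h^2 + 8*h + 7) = h + 7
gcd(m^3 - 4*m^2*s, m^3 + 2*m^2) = m^2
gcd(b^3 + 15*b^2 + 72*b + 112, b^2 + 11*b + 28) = b^2 + 11*b + 28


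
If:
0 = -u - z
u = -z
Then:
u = -z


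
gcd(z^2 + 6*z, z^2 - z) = z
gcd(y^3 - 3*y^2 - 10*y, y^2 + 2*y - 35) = y - 5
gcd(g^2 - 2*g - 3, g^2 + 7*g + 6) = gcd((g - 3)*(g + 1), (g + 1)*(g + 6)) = g + 1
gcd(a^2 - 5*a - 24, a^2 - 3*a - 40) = a - 8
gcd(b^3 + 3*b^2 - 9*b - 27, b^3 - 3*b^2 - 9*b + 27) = b^2 - 9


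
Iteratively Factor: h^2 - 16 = (h - 4)*(h + 4)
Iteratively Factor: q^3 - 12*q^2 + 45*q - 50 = (q - 5)*(q^2 - 7*q + 10) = (q - 5)^2*(q - 2)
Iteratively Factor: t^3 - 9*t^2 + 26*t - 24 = (t - 4)*(t^2 - 5*t + 6) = (t - 4)*(t - 3)*(t - 2)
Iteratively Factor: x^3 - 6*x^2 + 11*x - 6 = (x - 2)*(x^2 - 4*x + 3) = (x - 2)*(x - 1)*(x - 3)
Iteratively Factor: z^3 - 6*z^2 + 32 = (z - 4)*(z^2 - 2*z - 8) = (z - 4)*(z + 2)*(z - 4)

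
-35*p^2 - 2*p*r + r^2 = (-7*p + r)*(5*p + r)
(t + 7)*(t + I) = t^2 + 7*t + I*t + 7*I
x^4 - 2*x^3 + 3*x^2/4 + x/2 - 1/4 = (x - 1)^2*(x - 1/2)*(x + 1/2)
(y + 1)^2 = y^2 + 2*y + 1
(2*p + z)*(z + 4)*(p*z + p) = 2*p^2*z^2 + 10*p^2*z + 8*p^2 + p*z^3 + 5*p*z^2 + 4*p*z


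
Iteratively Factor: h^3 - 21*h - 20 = (h + 1)*(h^2 - h - 20) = (h + 1)*(h + 4)*(h - 5)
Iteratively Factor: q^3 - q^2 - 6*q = (q - 3)*(q^2 + 2*q) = (q - 3)*(q + 2)*(q)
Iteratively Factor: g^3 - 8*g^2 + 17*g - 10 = (g - 2)*(g^2 - 6*g + 5) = (g - 5)*(g - 2)*(g - 1)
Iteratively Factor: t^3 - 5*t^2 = (t)*(t^2 - 5*t) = t^2*(t - 5)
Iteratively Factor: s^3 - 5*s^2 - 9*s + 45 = (s + 3)*(s^2 - 8*s + 15) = (s - 5)*(s + 3)*(s - 3)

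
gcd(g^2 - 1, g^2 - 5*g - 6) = g + 1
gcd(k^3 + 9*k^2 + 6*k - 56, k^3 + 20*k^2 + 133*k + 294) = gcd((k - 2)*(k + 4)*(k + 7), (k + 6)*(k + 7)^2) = k + 7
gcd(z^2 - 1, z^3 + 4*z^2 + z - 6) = z - 1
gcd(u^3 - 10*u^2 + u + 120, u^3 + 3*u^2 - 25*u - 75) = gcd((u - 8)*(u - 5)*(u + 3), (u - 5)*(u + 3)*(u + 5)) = u^2 - 2*u - 15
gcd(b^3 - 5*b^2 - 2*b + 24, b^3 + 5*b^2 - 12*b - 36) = b^2 - b - 6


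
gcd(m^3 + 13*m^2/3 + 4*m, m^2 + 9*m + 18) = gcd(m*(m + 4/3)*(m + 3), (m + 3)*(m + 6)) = m + 3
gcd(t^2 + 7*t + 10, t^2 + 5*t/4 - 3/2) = t + 2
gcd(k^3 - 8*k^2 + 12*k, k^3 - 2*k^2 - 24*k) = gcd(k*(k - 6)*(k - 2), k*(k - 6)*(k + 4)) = k^2 - 6*k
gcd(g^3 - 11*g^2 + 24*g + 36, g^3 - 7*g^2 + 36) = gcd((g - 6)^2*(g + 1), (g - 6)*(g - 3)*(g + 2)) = g - 6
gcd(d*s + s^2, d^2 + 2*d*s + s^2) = d + s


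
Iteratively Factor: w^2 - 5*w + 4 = (w - 4)*(w - 1)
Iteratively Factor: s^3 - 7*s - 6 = (s + 1)*(s^2 - s - 6) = (s - 3)*(s + 1)*(s + 2)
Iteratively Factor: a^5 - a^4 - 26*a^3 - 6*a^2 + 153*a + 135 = (a + 3)*(a^4 - 4*a^3 - 14*a^2 + 36*a + 45) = (a - 3)*(a + 3)*(a^3 - a^2 - 17*a - 15) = (a - 3)*(a + 3)^2*(a^2 - 4*a - 5) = (a - 5)*(a - 3)*(a + 3)^2*(a + 1)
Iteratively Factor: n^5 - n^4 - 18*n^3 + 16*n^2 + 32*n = (n + 4)*(n^4 - 5*n^3 + 2*n^2 + 8*n) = (n - 2)*(n + 4)*(n^3 - 3*n^2 - 4*n) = (n - 2)*(n + 1)*(n + 4)*(n^2 - 4*n) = (n - 4)*(n - 2)*(n + 1)*(n + 4)*(n)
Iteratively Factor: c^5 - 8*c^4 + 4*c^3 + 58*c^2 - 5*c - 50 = (c - 5)*(c^4 - 3*c^3 - 11*c^2 + 3*c + 10) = (c - 5)^2*(c^3 + 2*c^2 - c - 2) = (c - 5)^2*(c + 2)*(c^2 - 1) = (c - 5)^2*(c - 1)*(c + 2)*(c + 1)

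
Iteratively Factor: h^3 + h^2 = (h)*(h^2 + h) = h*(h + 1)*(h)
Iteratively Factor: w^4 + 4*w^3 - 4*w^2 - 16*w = (w + 2)*(w^3 + 2*w^2 - 8*w) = (w + 2)*(w + 4)*(w^2 - 2*w) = w*(w + 2)*(w + 4)*(w - 2)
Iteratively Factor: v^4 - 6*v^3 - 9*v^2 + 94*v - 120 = (v - 2)*(v^3 - 4*v^2 - 17*v + 60) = (v - 5)*(v - 2)*(v^2 + v - 12) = (v - 5)*(v - 2)*(v + 4)*(v - 3)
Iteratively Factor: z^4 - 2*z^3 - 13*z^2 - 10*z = (z - 5)*(z^3 + 3*z^2 + 2*z) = (z - 5)*(z + 2)*(z^2 + z) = z*(z - 5)*(z + 2)*(z + 1)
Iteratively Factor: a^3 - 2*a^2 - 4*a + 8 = (a - 2)*(a^2 - 4) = (a - 2)*(a + 2)*(a - 2)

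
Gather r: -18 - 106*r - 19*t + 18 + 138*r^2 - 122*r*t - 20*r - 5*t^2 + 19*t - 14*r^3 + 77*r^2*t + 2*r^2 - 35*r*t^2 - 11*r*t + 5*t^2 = -14*r^3 + r^2*(77*t + 140) + r*(-35*t^2 - 133*t - 126)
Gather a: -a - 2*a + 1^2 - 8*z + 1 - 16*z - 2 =-3*a - 24*z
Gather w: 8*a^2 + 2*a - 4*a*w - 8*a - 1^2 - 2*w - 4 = 8*a^2 - 6*a + w*(-4*a - 2) - 5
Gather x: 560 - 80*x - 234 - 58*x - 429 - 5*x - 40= -143*x - 143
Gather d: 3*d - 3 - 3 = 3*d - 6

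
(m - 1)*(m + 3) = m^2 + 2*m - 3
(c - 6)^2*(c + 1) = c^3 - 11*c^2 + 24*c + 36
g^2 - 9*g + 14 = (g - 7)*(g - 2)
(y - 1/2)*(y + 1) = y^2 + y/2 - 1/2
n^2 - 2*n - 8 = (n - 4)*(n + 2)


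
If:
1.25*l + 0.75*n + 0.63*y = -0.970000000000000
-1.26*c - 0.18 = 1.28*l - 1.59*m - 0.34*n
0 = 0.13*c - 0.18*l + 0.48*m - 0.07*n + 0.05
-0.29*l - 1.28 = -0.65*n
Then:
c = 0.100792311971717*y + 0.853158480340254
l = -0.397572815533981*y - 1.54417475728155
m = -0.202255442097518*y - 0.727586813344579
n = 1.28029126213592 - 0.177378640776699*y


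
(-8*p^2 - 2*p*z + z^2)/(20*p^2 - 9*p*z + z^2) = (2*p + z)/(-5*p + z)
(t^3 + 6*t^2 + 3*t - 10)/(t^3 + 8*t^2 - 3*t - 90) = (t^2 + t - 2)/(t^2 + 3*t - 18)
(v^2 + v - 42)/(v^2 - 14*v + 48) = (v + 7)/(v - 8)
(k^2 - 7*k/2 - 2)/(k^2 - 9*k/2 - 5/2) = (k - 4)/(k - 5)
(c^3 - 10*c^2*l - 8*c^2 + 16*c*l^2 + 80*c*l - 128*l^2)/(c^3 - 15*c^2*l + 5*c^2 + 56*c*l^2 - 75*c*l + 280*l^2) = (c^2 - 2*c*l - 8*c + 16*l)/(c^2 - 7*c*l + 5*c - 35*l)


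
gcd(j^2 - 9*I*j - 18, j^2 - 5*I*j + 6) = j - 6*I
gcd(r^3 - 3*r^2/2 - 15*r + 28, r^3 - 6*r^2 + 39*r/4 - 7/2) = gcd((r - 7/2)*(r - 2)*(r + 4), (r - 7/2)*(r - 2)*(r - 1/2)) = r^2 - 11*r/2 + 7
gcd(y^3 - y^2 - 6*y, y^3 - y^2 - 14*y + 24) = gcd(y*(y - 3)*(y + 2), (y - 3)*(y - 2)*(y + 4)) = y - 3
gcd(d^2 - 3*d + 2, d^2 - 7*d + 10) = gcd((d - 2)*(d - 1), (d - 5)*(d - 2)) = d - 2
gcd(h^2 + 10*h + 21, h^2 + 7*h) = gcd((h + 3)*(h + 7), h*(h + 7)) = h + 7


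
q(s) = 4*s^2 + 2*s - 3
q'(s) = 8*s + 2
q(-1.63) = 4.37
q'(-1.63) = -11.04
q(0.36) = -1.76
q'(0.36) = 4.88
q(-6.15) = 135.99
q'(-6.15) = -47.20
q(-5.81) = 120.40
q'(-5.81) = -44.48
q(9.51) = 377.78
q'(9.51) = 78.08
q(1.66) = 11.34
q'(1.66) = 15.28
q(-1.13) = -0.15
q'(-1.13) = -7.04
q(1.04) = 3.41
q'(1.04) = 10.32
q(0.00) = -3.00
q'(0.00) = 2.00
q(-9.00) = 303.00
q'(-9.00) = -70.00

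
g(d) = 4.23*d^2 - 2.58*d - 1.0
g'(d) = 8.46*d - 2.58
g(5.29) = 103.72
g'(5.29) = 42.17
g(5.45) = 110.58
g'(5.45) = 43.53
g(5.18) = 99.14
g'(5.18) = 41.24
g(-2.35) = 28.42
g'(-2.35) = -22.46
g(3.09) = 31.42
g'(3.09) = 23.56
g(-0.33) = 0.31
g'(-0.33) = -5.37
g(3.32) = 37.06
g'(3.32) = 25.51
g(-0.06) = -0.83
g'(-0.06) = -3.09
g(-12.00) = 639.08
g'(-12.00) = -104.10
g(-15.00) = 989.45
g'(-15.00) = -129.48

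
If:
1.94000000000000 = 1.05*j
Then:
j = 1.85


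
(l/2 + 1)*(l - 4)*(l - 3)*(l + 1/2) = l^4/2 - 9*l^3/4 - 9*l^2/4 + 23*l/2 + 6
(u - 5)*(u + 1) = u^2 - 4*u - 5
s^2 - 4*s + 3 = (s - 3)*(s - 1)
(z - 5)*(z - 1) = z^2 - 6*z + 5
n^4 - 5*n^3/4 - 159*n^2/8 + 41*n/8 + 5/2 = (n - 5)*(n - 1/2)*(n + 1/4)*(n + 4)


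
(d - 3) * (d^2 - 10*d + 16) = d^3 - 13*d^2 + 46*d - 48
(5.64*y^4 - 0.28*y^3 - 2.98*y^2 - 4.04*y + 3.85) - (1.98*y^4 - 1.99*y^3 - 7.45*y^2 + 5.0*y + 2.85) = 3.66*y^4 + 1.71*y^3 + 4.47*y^2 - 9.04*y + 1.0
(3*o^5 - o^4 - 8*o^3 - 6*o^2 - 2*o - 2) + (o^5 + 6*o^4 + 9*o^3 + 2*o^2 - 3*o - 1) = 4*o^5 + 5*o^4 + o^3 - 4*o^2 - 5*o - 3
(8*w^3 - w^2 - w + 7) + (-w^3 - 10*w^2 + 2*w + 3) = 7*w^3 - 11*w^2 + w + 10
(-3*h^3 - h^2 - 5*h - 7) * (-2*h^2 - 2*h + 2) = 6*h^5 + 8*h^4 + 6*h^3 + 22*h^2 + 4*h - 14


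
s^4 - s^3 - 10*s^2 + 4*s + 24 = (s - 3)*(s - 2)*(s + 2)^2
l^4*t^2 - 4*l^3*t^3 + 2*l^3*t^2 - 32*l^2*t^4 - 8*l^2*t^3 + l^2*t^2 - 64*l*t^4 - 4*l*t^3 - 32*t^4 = (l - 8*t)*(l + 4*t)*(l*t + t)^2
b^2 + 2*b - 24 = (b - 4)*(b + 6)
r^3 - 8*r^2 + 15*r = r*(r - 5)*(r - 3)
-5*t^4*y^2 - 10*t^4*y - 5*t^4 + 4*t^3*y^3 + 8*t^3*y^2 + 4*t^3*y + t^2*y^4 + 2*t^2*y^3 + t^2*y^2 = (-t + y)*(5*t + y)*(t*y + t)^2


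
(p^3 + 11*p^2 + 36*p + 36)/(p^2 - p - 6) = (p^2 + 9*p + 18)/(p - 3)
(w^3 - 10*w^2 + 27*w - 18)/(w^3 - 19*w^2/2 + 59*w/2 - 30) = 2*(w^2 - 7*w + 6)/(2*w^2 - 13*w + 20)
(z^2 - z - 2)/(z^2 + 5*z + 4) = (z - 2)/(z + 4)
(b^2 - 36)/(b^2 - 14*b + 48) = (b + 6)/(b - 8)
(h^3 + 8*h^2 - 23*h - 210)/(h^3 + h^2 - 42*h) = (h^2 + h - 30)/(h*(h - 6))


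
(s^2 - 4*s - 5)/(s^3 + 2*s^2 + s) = (s - 5)/(s*(s + 1))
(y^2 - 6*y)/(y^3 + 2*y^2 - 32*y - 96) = y/(y^2 + 8*y + 16)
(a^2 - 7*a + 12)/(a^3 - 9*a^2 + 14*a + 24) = (a - 3)/(a^2 - 5*a - 6)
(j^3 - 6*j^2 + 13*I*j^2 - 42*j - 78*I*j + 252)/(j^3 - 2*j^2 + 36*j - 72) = (j^2 + j*(-6 + 7*I) - 42*I)/(j^2 + j*(-2 - 6*I) + 12*I)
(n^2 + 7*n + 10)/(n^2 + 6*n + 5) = (n + 2)/(n + 1)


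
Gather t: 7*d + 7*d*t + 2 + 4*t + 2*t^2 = 7*d + 2*t^2 + t*(7*d + 4) + 2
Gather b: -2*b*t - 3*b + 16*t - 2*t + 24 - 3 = b*(-2*t - 3) + 14*t + 21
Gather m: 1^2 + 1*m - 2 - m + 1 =0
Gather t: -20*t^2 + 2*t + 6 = -20*t^2 + 2*t + 6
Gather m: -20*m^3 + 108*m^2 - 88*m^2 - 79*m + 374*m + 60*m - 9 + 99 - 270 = -20*m^3 + 20*m^2 + 355*m - 180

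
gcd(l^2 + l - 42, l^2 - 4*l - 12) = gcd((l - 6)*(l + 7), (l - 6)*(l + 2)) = l - 6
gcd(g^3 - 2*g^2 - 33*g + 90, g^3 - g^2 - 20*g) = g - 5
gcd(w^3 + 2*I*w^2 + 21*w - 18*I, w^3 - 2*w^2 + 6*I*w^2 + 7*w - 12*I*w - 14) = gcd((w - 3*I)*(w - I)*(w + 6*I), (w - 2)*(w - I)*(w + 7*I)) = w - I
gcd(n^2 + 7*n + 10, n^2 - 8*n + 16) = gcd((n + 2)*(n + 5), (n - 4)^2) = 1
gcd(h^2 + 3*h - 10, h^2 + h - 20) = h + 5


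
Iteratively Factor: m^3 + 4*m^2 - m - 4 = (m + 4)*(m^2 - 1) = (m + 1)*(m + 4)*(m - 1)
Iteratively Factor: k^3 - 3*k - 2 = (k - 2)*(k^2 + 2*k + 1) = (k - 2)*(k + 1)*(k + 1)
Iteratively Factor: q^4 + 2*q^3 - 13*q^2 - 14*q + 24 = (q + 2)*(q^3 - 13*q + 12) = (q + 2)*(q + 4)*(q^2 - 4*q + 3) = (q - 3)*(q + 2)*(q + 4)*(q - 1)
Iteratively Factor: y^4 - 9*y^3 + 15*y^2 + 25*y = (y - 5)*(y^3 - 4*y^2 - 5*y) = (y - 5)*(y + 1)*(y^2 - 5*y) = y*(y - 5)*(y + 1)*(y - 5)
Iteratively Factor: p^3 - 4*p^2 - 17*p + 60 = (p - 3)*(p^2 - p - 20) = (p - 3)*(p + 4)*(p - 5)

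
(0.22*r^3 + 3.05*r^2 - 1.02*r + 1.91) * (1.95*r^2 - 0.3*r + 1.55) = 0.429*r^5 + 5.8815*r^4 - 2.563*r^3 + 8.758*r^2 - 2.154*r + 2.9605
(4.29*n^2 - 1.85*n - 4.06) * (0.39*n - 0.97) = 1.6731*n^3 - 4.8828*n^2 + 0.2111*n + 3.9382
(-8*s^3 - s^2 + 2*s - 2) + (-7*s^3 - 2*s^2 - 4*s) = -15*s^3 - 3*s^2 - 2*s - 2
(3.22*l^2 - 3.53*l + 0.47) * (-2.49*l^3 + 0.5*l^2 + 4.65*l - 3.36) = -8.0178*l^5 + 10.3997*l^4 + 12.0377*l^3 - 26.9987*l^2 + 14.0463*l - 1.5792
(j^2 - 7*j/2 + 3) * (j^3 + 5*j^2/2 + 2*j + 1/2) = j^5 - j^4 - 15*j^3/4 + j^2 + 17*j/4 + 3/2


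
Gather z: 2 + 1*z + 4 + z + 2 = 2*z + 8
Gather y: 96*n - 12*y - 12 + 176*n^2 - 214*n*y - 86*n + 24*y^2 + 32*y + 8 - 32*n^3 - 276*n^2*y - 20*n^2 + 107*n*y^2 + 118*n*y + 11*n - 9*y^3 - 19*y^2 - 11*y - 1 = -32*n^3 + 156*n^2 + 21*n - 9*y^3 + y^2*(107*n + 5) + y*(-276*n^2 - 96*n + 9) - 5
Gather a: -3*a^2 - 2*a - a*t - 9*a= -3*a^2 + a*(-t - 11)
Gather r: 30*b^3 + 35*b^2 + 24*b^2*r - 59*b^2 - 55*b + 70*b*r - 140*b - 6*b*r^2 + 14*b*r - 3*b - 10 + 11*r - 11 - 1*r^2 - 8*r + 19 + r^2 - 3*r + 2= 30*b^3 - 24*b^2 - 6*b*r^2 - 198*b + r*(24*b^2 + 84*b)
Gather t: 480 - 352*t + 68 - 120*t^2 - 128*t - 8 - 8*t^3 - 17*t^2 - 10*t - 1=-8*t^3 - 137*t^2 - 490*t + 539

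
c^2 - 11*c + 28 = (c - 7)*(c - 4)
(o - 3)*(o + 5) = o^2 + 2*o - 15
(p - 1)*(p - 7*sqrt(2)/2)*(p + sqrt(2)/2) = p^3 - 3*sqrt(2)*p^2 - p^2 - 7*p/2 + 3*sqrt(2)*p + 7/2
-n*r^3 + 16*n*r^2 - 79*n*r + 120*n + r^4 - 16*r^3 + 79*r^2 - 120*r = (-n + r)*(r - 8)*(r - 5)*(r - 3)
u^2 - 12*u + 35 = (u - 7)*(u - 5)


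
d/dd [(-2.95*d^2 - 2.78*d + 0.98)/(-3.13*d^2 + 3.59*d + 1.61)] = (-19.2919*d^2 - 3.3642*d - 7.994)/(9.7969*d^4 - 22.4734*d^3 + 2.8095*d^2 + 11.5598*d + 2.5921)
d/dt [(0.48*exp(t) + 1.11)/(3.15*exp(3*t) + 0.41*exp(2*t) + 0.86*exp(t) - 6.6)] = (-(0.48*exp(t) + 1.11)*(9.45*exp(2*t) + 0.82*exp(t) + 0.86) + 1.512*exp(3*t) + 0.1968*exp(2*t) + 0.4128*exp(t) - 3.168)*exp(t)/(3.15*exp(3*t) + 0.41*exp(2*t) + 0.86*exp(t) - 6.6)^2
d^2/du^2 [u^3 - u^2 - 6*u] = 6*u - 2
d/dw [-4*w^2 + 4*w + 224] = 4 - 8*w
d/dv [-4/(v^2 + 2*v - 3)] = 8*(v + 1)/(v^2 + 2*v - 3)^2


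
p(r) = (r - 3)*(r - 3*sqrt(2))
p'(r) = 2*r - 3*sqrt(2) - 3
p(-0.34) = 15.31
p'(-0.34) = -7.92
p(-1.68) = 27.72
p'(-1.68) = -10.60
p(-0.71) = 18.37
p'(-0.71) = -8.66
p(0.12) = 11.87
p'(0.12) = -7.00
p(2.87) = 0.18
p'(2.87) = -1.50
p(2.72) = 0.43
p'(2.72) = -1.80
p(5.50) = 3.14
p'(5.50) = 3.76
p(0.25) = 10.98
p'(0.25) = -6.74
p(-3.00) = 43.46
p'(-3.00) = -13.24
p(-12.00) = 243.64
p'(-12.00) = -31.24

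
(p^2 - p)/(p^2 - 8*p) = (p - 1)/(p - 8)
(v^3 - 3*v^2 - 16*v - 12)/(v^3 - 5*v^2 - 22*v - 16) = (v - 6)/(v - 8)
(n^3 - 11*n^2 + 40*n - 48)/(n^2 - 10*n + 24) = (n^2 - 7*n + 12)/(n - 6)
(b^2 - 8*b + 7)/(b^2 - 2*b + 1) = (b - 7)/(b - 1)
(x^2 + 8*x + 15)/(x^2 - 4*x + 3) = (x^2 + 8*x + 15)/(x^2 - 4*x + 3)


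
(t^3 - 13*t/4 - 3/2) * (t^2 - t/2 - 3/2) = t^5 - t^4/2 - 19*t^3/4 + t^2/8 + 45*t/8 + 9/4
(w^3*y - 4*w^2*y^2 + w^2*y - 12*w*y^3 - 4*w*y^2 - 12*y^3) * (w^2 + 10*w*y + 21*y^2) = w^5*y + 6*w^4*y^2 + w^4*y - 31*w^3*y^3 + 6*w^3*y^2 - 204*w^2*y^4 - 31*w^2*y^3 - 252*w*y^5 - 204*w*y^4 - 252*y^5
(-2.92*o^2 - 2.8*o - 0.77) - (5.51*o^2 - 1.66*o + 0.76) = -8.43*o^2 - 1.14*o - 1.53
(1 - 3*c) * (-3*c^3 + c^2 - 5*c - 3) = 9*c^4 - 6*c^3 + 16*c^2 + 4*c - 3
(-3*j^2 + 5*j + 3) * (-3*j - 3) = 9*j^3 - 6*j^2 - 24*j - 9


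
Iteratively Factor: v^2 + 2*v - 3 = (v - 1)*(v + 3)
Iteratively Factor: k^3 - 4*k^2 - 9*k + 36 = (k - 3)*(k^2 - k - 12) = (k - 3)*(k + 3)*(k - 4)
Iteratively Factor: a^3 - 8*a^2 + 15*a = (a - 3)*(a^2 - 5*a) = a*(a - 3)*(a - 5)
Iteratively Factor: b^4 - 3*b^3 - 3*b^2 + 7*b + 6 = (b - 3)*(b^3 - 3*b - 2) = (b - 3)*(b + 1)*(b^2 - b - 2) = (b - 3)*(b - 2)*(b + 1)*(b + 1)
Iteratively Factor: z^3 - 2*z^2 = (z)*(z^2 - 2*z) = z^2*(z - 2)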